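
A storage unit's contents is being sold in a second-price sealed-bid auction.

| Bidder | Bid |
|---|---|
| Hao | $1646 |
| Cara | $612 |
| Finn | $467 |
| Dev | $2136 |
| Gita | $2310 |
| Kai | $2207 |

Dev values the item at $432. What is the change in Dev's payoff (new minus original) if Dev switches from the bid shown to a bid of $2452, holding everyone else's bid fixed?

−$1878

The highest bid among the other bidders is $2310; Dev's bid doesn't change that.
Original bid $2136: Dev is not highest (top rival bid is $2310); payoff $0.
Alternative bid $2452: Dev is highest, pays the top rival bid $2310; payoff $432 − $2310 = −$1878.
Change in payoff = −$1878 − ($0) = −$1878.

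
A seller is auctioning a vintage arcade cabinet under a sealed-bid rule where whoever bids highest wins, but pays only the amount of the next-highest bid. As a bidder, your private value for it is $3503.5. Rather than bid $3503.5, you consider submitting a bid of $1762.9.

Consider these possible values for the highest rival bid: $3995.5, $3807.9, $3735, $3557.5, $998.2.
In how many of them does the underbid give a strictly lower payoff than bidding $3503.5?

The deviation hurts exactly when the highest competing bid lies strictly between $1762.9 and $3503.5 — underbidding then forfeits a profitable win.
$3995.5: above both → same outcome either way.
$3807.9: above both → same outcome either way.
$3735: above both → same outcome either way.
$3557.5: above both → same outcome either way.
$998.2: below both → same outcome either way.
Count: 0.

0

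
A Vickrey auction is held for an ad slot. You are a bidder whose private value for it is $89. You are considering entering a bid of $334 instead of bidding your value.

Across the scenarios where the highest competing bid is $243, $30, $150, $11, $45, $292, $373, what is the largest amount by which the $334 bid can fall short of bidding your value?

$203

$243: truthful gives $0, deviation gives −$154 → loss $154.
$30: same outcome either way → loss $0.
$150: truthful gives $0, deviation gives −$61 → loss $61.
$11: same outcome either way → loss $0.
$45: same outcome either way → loss $0.
$292: truthful gives $0, deviation gives −$203 → loss $203.
$373: same outcome either way → loss $0.
Maximum loss: $203.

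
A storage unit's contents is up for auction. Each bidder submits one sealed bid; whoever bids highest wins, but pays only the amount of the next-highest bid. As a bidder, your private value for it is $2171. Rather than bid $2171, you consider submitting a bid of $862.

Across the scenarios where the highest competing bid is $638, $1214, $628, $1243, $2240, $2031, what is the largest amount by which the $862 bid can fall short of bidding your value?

$638: same outcome either way → loss $0.
$1214: truthful gives $957, deviation gives $0 → loss $957.
$628: same outcome either way → loss $0.
$1243: truthful gives $928, deviation gives $0 → loss $928.
$2240: same outcome either way → loss $0.
$2031: truthful gives $140, deviation gives $0 → loss $140.
Maximum loss: $957.

$957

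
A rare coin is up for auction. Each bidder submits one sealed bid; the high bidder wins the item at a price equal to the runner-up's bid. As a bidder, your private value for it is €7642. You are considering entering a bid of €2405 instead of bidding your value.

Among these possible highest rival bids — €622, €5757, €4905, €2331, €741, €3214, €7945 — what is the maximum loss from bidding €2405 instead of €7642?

€622: same outcome either way → loss €0.
€5757: truthful gives €1885, deviation gives €0 → loss €1885.
€4905: truthful gives €2737, deviation gives €0 → loss €2737.
€2331: same outcome either way → loss €0.
€741: same outcome either way → loss €0.
€3214: truthful gives €4428, deviation gives €0 → loss €4428.
€7945: same outcome either way → loss €0.
Maximum loss: €4428.

€4428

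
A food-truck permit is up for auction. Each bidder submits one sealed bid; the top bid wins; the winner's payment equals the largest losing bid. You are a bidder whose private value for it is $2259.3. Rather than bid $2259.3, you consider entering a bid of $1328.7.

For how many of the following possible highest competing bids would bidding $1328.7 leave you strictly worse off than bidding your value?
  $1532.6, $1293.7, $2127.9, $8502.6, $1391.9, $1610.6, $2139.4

The deviation hurts exactly when the highest competing bid lies strictly between $1328.7 and $2259.3 — underbidding then forfeits a profitable win.
$1532.6: inside the interval → strictly worse (loss $726.7).
$1293.7: below both → same outcome either way.
$2127.9: inside the interval → strictly worse (loss $131.4).
$8502.6: above both → same outcome either way.
$1391.9: inside the interval → strictly worse (loss $867.4).
$1610.6: inside the interval → strictly worse (loss $648.7).
$2139.4: inside the interval → strictly worse (loss $119.9).
Count: 5.

5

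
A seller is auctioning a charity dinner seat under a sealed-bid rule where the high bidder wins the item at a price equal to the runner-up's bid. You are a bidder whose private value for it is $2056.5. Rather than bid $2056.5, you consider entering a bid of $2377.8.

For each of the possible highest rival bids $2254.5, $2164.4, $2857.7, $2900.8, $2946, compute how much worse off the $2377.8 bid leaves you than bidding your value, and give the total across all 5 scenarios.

The deviation costs you only when the competing bid falls strictly between $2056.5 and $2377.8; elsewhere both bids give the same outcome.
$2254.5: truthful payoff $0, deviation payoff −$198 → loss $198.
$2164.4: truthful payoff $0, deviation payoff −$107.9 → loss $107.9.
$2857.7: outcomes coincide → loss $0.
$2900.8: outcomes coincide → loss $0.
$2946: outcomes coincide → loss $0.
Total loss = $198 + $107.9 = $305.9.
Because the price is fixed by the runner-up's bid, deviating from your value can only change a good outcome into a bad one — never the reverse.

$305.9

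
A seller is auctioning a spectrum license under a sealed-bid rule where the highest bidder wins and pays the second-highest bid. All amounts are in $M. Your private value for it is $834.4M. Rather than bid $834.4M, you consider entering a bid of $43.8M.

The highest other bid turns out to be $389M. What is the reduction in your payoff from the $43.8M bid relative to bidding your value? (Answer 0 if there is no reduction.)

$445.4M

Bidding your value $834.4M: you win (since $834.4M > $389M) and pay $389M. Payoff $445.4M.
Bidding $43.8M: you lose. Payoff $0M.
The competing bid $389M lies between your shaded bid and your value, so underbidding forfeits an item you could have won at a profitable price.
Loss from deviating = $445.4M − ($0M) = $445.4M.
Truthful bidding weakly dominates here: raising your bid can only win items priced above your value, and lowering it can only forfeit items priced below.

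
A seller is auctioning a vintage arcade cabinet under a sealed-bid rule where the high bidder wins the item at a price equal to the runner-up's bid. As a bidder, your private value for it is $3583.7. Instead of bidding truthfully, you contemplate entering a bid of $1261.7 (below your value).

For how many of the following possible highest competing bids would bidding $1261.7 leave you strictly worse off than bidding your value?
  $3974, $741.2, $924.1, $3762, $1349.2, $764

The deviation hurts exactly when the highest competing bid lies strictly between $1261.7 and $3583.7 — underbidding then forfeits a profitable win.
$3974: above both → same outcome either way.
$741.2: below both → same outcome either way.
$924.1: below both → same outcome either way.
$3762: above both → same outcome either way.
$1349.2: inside the interval → strictly worse (loss $2234.5).
$764: below both → same outcome either way.
Count: 1.

1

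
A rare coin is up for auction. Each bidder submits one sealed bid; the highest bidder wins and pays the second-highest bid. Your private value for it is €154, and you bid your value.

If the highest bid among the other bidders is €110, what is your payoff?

€44

Your bid €154 exceeds the highest competing bid €110, so you win.
In a second-price auction the winner pays the second-highest bid, €110.
Payoff = value − price = €154 − €110 = €44.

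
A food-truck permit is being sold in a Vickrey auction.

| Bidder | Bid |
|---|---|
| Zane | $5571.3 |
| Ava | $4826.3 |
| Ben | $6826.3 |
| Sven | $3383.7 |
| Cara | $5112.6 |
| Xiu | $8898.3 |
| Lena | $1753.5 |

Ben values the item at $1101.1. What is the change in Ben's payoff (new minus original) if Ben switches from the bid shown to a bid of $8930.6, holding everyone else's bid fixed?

−$7797.2

The highest bid among the other bidders is $8898.3; Ben's bid doesn't change that.
Original bid $6826.3: Ben is not highest (top rival bid is $8898.3); payoff $0.
Alternative bid $8930.6: Ben is highest, pays the top rival bid $8898.3; payoff $1101.1 − $8898.3 = −$7797.2.
Change in payoff = −$7797.2 − ($0) = −$7797.2.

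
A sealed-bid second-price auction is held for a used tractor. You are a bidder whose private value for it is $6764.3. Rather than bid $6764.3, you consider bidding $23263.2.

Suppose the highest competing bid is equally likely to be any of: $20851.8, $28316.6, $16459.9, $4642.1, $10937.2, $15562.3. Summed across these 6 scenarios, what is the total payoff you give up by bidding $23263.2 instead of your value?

$36754

The deviation costs you only when the competing bid falls strictly between $6764.3 and $23263.2; elsewhere both bids give the same outcome.
$20851.8: truthful payoff $0, deviation payoff −$14087.5 → loss $14087.5.
$28316.6: outcomes coincide → loss $0.
$16459.9: truthful payoff $0, deviation payoff −$9695.6 → loss $9695.6.
$4642.1: outcomes coincide → loss $0.
$10937.2: truthful payoff $0, deviation payoff −$4172.9 → loss $4172.9.
$15562.3: truthful payoff $0, deviation payoff −$8798 → loss $8798.
Total loss = $14087.5 + $9695.6 + $4172.9 + $8798 = $36754.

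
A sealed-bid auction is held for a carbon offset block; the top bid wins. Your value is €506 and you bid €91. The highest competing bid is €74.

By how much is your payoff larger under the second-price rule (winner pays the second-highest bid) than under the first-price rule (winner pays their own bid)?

You have the highest bid, so you win under either rule.
Second-price: pay €74 → payoff €432.
First-price: pay your own bid €91 → payoff €415.
Difference = €432 − (€415) = €17.

€17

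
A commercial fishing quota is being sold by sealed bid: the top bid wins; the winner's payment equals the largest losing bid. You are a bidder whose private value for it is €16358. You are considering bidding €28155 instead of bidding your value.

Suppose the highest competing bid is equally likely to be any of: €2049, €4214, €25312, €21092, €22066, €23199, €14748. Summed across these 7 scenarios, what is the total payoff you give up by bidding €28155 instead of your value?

€26237

The deviation costs you only when the competing bid falls strictly between €16358 and €28155; elsewhere both bids give the same outcome.
€2049: outcomes coincide → loss €0.
€4214: outcomes coincide → loss €0.
€25312: truthful payoff €0, deviation payoff −€8954 → loss €8954.
€21092: truthful payoff €0, deviation payoff −€4734 → loss €4734.
€22066: truthful payoff €0, deviation payoff −€5708 → loss €5708.
€23199: truthful payoff €0, deviation payoff −€6841 → loss €6841.
€14748: outcomes coincide → loss €0.
Total loss = €8954 + €4734 + €5708 + €6841 = €26237.
In a second-price auction your bid sets only whether you win, not what you pay, so bidding your true value is weakly dominant.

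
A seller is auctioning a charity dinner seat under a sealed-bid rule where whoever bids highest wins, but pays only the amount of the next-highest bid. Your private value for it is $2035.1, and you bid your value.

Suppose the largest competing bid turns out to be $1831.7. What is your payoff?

Your bid $2035.1 exceeds the highest competing bid $1831.7, so you win.
In a second-price auction the winner pays the second-highest bid, $1831.7.
Payoff = value − price = $2035.1 − $1831.7 = $203.4.

$203.4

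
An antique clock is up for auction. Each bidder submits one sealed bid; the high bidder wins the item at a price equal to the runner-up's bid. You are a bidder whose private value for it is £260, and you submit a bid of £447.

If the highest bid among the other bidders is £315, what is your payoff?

Your bid £447 exceeds the highest competing bid £315, so you win.
In a second-price auction the winner pays the second-highest bid, £315.
Payoff = value − price = £260 − £315 = −£55.

−£55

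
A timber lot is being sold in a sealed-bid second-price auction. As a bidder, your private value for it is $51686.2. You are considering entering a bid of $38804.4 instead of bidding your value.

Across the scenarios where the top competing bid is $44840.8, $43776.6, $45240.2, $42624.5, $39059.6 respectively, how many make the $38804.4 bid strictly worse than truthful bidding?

The deviation hurts exactly when the highest competing bid lies strictly between $38804.4 and $51686.2 — underbidding then forfeits a profitable win.
$44840.8: inside the interval → strictly worse (loss $6845.4).
$43776.6: inside the interval → strictly worse (loss $7909.6).
$45240.2: inside the interval → strictly worse (loss $6446).
$42624.5: inside the interval → strictly worse (loss $9061.7).
$39059.6: inside the interval → strictly worse (loss $12626.6).
Count: 5.

5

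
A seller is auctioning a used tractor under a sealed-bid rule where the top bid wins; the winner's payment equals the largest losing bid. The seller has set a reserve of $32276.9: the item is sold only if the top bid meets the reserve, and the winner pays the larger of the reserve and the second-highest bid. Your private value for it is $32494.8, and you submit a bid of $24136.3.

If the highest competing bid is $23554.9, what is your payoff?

Your bid $24136.3 is the highest bid but falls below the reserve $32276.9, so the item goes unsold. Payoff $0.

$0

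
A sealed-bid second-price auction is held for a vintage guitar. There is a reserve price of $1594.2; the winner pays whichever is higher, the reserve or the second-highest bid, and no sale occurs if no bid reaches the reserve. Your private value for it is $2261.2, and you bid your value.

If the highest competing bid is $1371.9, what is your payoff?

$667

Your bid $2261.2 is the highest and exceeds the reserve.
Price = max(second-highest bid, reserve) = max($1371.9, $1594.2) = $1594.2.
Payoff = $2261.2 − $1594.2 = $667.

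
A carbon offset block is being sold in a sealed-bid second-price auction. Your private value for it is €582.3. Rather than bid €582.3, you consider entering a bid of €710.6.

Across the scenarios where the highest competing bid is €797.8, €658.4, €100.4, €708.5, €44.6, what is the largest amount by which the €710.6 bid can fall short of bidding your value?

€797.8: same outcome either way → loss €0.
€658.4: truthful gives €0, deviation gives −€76.1 → loss €76.1.
€100.4: same outcome either way → loss €0.
€708.5: truthful gives €0, deviation gives −€126.2 → loss €126.2.
€44.6: same outcome either way → loss €0.
Maximum loss: €126.2.

€126.2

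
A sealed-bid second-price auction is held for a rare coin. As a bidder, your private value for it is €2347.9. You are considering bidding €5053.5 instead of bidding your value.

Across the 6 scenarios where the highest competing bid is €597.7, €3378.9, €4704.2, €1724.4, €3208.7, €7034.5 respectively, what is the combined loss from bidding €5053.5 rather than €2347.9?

The deviation costs you only when the competing bid falls strictly between €2347.9 and €5053.5; elsewhere both bids give the same outcome.
€597.7: outcomes coincide → loss €0.
€3378.9: truthful payoff €0, deviation payoff −€1031 → loss €1031.
€4704.2: truthful payoff €0, deviation payoff −€2356.3 → loss €2356.3.
€1724.4: outcomes coincide → loss €0.
€3208.7: truthful payoff €0, deviation payoff −€860.8 → loss €860.8.
€7034.5: outcomes coincide → loss €0.
Total loss = €1031 + €2356.3 + €860.8 = €4248.1.

€4248.1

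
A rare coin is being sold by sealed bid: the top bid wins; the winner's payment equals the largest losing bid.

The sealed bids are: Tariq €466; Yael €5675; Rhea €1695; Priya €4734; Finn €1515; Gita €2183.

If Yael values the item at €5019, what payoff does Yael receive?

€285

Highest bid: Yael at €5675, so Yael wins.
Second-highest bid: Priya at €4734 — that is the price the winner pays.
Yael's payoff = value − price = €5019 − €4734 = €285.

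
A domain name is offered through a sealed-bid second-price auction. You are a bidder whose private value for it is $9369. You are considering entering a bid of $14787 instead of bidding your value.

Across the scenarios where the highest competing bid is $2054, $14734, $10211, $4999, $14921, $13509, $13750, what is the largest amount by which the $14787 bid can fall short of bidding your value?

$5365

$2054: same outcome either way → loss $0.
$14734: truthful gives $0, deviation gives −$5365 → loss $5365.
$10211: truthful gives $0, deviation gives −$842 → loss $842.
$4999: same outcome either way → loss $0.
$14921: same outcome either way → loss $0.
$13509: truthful gives $0, deviation gives −$4140 → loss $4140.
$13750: truthful gives $0, deviation gives −$4381 → loss $4381.
Maximum loss: $5365.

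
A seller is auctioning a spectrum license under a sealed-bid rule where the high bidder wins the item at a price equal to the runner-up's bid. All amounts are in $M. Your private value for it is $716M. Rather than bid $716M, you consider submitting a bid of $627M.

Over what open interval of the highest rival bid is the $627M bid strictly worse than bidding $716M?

If the competing bid is below $627M, both bids win at the same price — no difference.
If it is above $716M, both bids lose — no difference.
If it lies strictly between $627M and $716M, bidding your value wins at a price below your value (positive payoff) while bidding $627M loses (payoff 0).
So the deviation strictly hurts on the open interval ($627M, $716M).

($627M, $716M)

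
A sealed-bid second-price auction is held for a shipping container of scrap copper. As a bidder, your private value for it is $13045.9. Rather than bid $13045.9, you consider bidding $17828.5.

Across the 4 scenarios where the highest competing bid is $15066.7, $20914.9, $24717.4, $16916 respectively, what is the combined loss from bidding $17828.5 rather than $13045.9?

The deviation costs you only when the competing bid falls strictly between $13045.9 and $17828.5; elsewhere both bids give the same outcome.
$15066.7: truthful payoff $0, deviation payoff −$2020.8 → loss $2020.8.
$20914.9: outcomes coincide → loss $0.
$24717.4: outcomes coincide → loss $0.
$16916: truthful payoff $0, deviation payoff −$3870.1 → loss $3870.1.
Total loss = $2020.8 + $3870.1 = $5890.9.
Because the price is fixed by the runner-up's bid, deviating from your value can only change a good outcome into a bad one — never the reverse.

$5890.9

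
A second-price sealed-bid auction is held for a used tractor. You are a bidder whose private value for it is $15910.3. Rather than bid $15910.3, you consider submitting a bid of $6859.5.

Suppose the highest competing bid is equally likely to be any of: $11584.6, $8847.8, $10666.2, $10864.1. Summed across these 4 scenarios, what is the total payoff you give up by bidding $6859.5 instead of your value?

The deviation costs you only when the competing bid falls strictly between $6859.5 and $15910.3; elsewhere both bids give the same outcome.
$11584.6: truthful payoff $4325.7, deviation payoff $0 → loss $4325.7.
$8847.8: truthful payoff $7062.5, deviation payoff $0 → loss $7062.5.
$10666.2: truthful payoff $5244.1, deviation payoff $0 → loss $5244.1.
$10864.1: truthful payoff $5046.2, deviation payoff $0 → loss $5046.2.
Total loss = $4325.7 + $7062.5 + $5244.1 + $5046.2 = $21678.5.
Truthful bidding weakly dominates here: raising your bid can only win items priced above your value, and lowering it can only forfeit items priced below.

$21678.5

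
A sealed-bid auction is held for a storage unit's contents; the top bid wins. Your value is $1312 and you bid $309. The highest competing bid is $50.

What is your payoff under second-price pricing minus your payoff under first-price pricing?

You have the highest bid, so you win under either rule.
Second-price: pay $50 → payoff $1262.
First-price: pay your own bid $309 → payoff $1003.
Difference = $1262 − ($1003) = $259.

$259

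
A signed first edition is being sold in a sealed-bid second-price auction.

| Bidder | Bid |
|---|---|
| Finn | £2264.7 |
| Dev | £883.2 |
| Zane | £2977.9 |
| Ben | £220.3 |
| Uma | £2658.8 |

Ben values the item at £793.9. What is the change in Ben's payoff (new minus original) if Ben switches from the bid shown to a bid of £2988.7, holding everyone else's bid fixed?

The highest bid among the other bidders is £2977.9; Ben's bid doesn't change that.
Original bid £220.3: Ben is not highest (top rival bid is £2977.9); payoff £0.
Alternative bid £2988.7: Ben is highest, pays the top rival bid £2977.9; payoff £793.9 − £2977.9 = −£2184.
Change in payoff = −£2184 − (£0) = −£2184.

−£2184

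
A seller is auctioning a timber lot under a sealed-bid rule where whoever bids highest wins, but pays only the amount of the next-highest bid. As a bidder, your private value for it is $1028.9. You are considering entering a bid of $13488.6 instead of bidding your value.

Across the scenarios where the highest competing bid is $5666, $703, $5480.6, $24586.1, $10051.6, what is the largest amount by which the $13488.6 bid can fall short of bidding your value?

$5666: truthful gives $0, deviation gives −$4637.1 → loss $4637.1.
$703: same outcome either way → loss $0.
$5480.6: truthful gives $0, deviation gives −$4451.7 → loss $4451.7.
$24586.1: same outcome either way → loss $0.
$10051.6: truthful gives $0, deviation gives −$9022.7 → loss $9022.7.
Maximum loss: $9022.7.

$9022.7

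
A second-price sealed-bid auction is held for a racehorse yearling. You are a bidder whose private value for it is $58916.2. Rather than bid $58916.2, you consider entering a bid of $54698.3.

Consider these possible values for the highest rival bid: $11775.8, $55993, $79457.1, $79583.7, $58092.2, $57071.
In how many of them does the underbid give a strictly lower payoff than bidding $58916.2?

3

The deviation hurts exactly when the highest competing bid lies strictly between $54698.3 and $58916.2 — underbidding then forfeits a profitable win.
$11775.8: below both → same outcome either way.
$55993: inside the interval → strictly worse (loss $2923.2).
$79457.1: above both → same outcome either way.
$79583.7: above both → same outcome either way.
$58092.2: inside the interval → strictly worse (loss $824).
$57071: inside the interval → strictly worse (loss $1845.2).
Count: 3.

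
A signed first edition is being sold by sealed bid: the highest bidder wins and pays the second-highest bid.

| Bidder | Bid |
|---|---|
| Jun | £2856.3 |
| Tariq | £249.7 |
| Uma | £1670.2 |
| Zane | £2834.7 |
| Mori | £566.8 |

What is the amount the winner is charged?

Highest bid: Jun at £2856.3, so Jun wins.
Second-highest bid: Zane at £2834.7 — that is the price the winner pays.

£2834.7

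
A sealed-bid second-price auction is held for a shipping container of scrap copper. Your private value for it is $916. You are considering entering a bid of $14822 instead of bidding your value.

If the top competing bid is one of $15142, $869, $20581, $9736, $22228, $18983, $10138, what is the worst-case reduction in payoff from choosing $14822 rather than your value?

$15142: same outcome either way → loss $0.
$869: same outcome either way → loss $0.
$20581: same outcome either way → loss $0.
$9736: truthful gives $0, deviation gives −$8820 → loss $8820.
$22228: same outcome either way → loss $0.
$18983: same outcome either way → loss $0.
$10138: truthful gives $0, deviation gives −$9222 → loss $9222.
Maximum loss: $9222.

$9222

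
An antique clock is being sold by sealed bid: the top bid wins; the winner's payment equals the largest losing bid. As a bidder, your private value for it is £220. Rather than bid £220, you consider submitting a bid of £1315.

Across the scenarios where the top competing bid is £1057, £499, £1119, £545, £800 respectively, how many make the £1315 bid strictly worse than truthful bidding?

5

The deviation hurts exactly when the highest competing bid lies strictly between £220 and £1315 — overbidding then wins at a price above your value.
£1057: inside the interval → strictly worse (loss £837).
£499: inside the interval → strictly worse (loss £279).
£1119: inside the interval → strictly worse (loss £899).
£545: inside the interval → strictly worse (loss £325).
£800: inside the interval → strictly worse (loss £580).
Count: 5.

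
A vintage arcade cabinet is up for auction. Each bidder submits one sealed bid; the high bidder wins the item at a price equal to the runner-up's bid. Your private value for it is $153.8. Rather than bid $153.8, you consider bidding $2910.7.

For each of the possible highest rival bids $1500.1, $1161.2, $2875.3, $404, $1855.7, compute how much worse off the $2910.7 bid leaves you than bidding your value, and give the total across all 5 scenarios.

$7027.3

The deviation costs you only when the competing bid falls strictly between $153.8 and $2910.7; elsewhere both bids give the same outcome.
$1500.1: truthful payoff $0, deviation payoff −$1346.3 → loss $1346.3.
$1161.2: truthful payoff $0, deviation payoff −$1007.4 → loss $1007.4.
$2875.3: truthful payoff $0, deviation payoff −$2721.5 → loss $2721.5.
$404: truthful payoff $0, deviation payoff −$250.2 → loss $250.2.
$1855.7: truthful payoff $0, deviation payoff −$1701.9 → loss $1701.9.
Total loss = $1346.3 + $1007.4 + $2721.5 + $250.2 + $1701.9 = $7027.3.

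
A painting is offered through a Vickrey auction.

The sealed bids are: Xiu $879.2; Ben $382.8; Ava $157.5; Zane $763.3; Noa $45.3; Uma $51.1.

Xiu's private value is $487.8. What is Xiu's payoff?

−$275.5

Highest bid: Xiu at $879.2, so Xiu wins.
Second-highest bid: Zane at $763.3 — that is the price the winner pays.
Xiu's payoff = value − price = $487.8 − $763.3 = −$275.5.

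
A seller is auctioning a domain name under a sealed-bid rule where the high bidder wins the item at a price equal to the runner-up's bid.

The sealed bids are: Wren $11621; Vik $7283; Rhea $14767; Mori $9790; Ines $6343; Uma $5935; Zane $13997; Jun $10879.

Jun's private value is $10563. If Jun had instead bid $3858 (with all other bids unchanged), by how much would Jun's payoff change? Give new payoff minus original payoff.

$0

The highest bid among the other bidders is $14767; Jun's bid doesn't change that.
Original bid $10879: Jun is not highest (top rival bid is $14767); payoff $0.
Alternative bid $3858: Jun is not highest (top rival bid is $14767); payoff $0.
Change in payoff = $0 − ($0) = $0.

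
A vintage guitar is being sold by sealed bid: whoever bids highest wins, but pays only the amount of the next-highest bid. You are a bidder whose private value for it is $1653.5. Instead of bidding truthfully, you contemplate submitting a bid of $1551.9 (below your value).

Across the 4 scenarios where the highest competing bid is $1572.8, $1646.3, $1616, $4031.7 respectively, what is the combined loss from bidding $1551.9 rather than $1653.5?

$125.4

The deviation costs you only when the competing bid falls strictly between $1551.9 and $1653.5; elsewhere both bids give the same outcome.
$1572.8: truthful payoff $80.7, deviation payoff $0 → loss $80.7.
$1646.3: truthful payoff $7.2, deviation payoff $0 → loss $7.2.
$1616: truthful payoff $37.5, deviation payoff $0 → loss $37.5.
$4031.7: outcomes coincide → loss $0.
Total loss = $80.7 + $7.2 + $37.5 = $125.4.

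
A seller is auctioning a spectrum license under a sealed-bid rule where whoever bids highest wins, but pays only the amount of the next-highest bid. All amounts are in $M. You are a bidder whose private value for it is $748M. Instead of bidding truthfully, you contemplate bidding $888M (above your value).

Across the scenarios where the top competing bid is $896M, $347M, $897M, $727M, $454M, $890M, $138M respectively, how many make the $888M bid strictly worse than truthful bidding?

0

The deviation hurts exactly when the highest competing bid lies strictly between $748M and $888M — overbidding then wins at a price above your value.
$896M: above both → same outcome either way.
$347M: below both → same outcome either way.
$897M: above both → same outcome either way.
$727M: below both → same outcome either way.
$454M: below both → same outcome either way.
$890M: above both → same outcome either way.
$138M: below both → same outcome either way.
Count: 0.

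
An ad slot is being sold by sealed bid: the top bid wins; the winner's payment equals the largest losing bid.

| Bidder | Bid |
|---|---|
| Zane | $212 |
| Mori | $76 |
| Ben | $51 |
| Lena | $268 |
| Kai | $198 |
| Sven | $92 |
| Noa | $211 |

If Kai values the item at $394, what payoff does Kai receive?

$0

Highest bid: Lena at $268, so Lena wins.
Second-highest bid: Zane at $212 — that is the price the winner pays.
Kai did not win, so Kai pays nothing and receives nothing: payoff $0.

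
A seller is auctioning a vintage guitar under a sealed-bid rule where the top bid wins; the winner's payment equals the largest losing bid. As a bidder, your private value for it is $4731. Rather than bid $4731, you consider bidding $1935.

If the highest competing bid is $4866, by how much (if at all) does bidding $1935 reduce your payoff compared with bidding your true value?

$0

Bidding your value $4731: you lose (since $4731 < $4866). Payoff $0.
Bidding $1935: you lose. Payoff $0.
Difference = $0 − $0 = $0; both bids lead to the same outcome because the competing bid is above both your value and your alternative bid.
Truthful bidding weakly dominates here: raising your bid can only win items priced above your value, and lowering it can only forfeit items priced below.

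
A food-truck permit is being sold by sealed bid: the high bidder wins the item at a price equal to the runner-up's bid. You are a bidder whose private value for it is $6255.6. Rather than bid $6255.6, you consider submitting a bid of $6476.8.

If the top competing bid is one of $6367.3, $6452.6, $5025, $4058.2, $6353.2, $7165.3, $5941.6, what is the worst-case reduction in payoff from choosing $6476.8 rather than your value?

$6367.3: truthful gives $0, deviation gives −$111.7 → loss $111.7.
$6452.6: truthful gives $0, deviation gives −$197 → loss $197.
$5025: same outcome either way → loss $0.
$4058.2: same outcome either way → loss $0.
$6353.2: truthful gives $0, deviation gives −$97.6 → loss $97.6.
$7165.3: same outcome either way → loss $0.
$5941.6: same outcome either way → loss $0.
Maximum loss: $197.

$197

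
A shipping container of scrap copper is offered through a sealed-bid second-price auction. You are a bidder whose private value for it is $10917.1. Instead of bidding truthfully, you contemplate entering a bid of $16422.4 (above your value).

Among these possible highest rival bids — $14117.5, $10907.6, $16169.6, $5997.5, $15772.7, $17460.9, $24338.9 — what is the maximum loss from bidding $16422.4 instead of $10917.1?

$5252.5

$14117.5: truthful gives $0, deviation gives −$3200.4 → loss $3200.4.
$10907.6: same outcome either way → loss $0.
$16169.6: truthful gives $0, deviation gives −$5252.5 → loss $5252.5.
$5997.5: same outcome either way → loss $0.
$15772.7: truthful gives $0, deviation gives −$4855.6 → loss $4855.6.
$17460.9: same outcome either way → loss $0.
$24338.9: same outcome either way → loss $0.
Maximum loss: $5252.5.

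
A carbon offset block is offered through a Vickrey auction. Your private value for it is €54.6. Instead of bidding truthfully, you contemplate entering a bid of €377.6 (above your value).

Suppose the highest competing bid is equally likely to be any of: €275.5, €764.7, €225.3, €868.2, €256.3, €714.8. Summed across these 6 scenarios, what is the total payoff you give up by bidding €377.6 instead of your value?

The deviation costs you only when the competing bid falls strictly between €54.6 and €377.6; elsewhere both bids give the same outcome.
€275.5: truthful payoff €0, deviation payoff −€220.9 → loss €220.9.
€764.7: outcomes coincide → loss €0.
€225.3: truthful payoff €0, deviation payoff −€170.7 → loss €170.7.
€868.2: outcomes coincide → loss €0.
€256.3: truthful payoff €0, deviation payoff −€201.7 → loss €201.7.
€714.8: outcomes coincide → loss €0.
Total loss = €220.9 + €170.7 + €201.7 = €593.3.

€593.3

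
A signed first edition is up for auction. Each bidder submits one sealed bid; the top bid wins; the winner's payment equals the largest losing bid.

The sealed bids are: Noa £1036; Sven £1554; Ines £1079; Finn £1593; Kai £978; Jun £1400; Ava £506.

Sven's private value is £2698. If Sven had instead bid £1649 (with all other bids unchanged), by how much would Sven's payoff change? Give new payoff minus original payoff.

The highest bid among the other bidders is £1593; Sven's bid doesn't change that.
Original bid £1554: Sven is not highest (top rival bid is £1593); payoff £0.
Alternative bid £1649: Sven is highest, pays the top rival bid £1593; payoff £2698 − £1593 = £1105.
Change in payoff = £1105 − (£0) = £1105.

£1105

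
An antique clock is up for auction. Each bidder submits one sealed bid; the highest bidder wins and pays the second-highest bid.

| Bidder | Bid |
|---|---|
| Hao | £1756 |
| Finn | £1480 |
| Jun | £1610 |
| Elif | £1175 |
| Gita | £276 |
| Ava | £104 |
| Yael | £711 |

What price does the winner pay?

Highest bid: Hao at £1756, so Hao wins.
Second-highest bid: Jun at £1610 — that is the price the winner pays.

£1610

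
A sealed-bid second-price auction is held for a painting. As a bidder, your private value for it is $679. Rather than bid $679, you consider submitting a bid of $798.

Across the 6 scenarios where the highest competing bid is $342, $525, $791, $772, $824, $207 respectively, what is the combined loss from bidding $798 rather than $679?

The deviation costs you only when the competing bid falls strictly between $679 and $798; elsewhere both bids give the same outcome.
$342: outcomes coincide → loss $0.
$525: outcomes coincide → loss $0.
$791: truthful payoff $0, deviation payoff −$112 → loss $112.
$772: truthful payoff $0, deviation payoff −$93 → loss $93.
$824: outcomes coincide → loss $0.
$207: outcomes coincide → loss $0.
Total loss = $112 + $93 = $205.
Because the price is fixed by the runner-up's bid, deviating from your value can only change a good outcome into a bad one — never the reverse.

$205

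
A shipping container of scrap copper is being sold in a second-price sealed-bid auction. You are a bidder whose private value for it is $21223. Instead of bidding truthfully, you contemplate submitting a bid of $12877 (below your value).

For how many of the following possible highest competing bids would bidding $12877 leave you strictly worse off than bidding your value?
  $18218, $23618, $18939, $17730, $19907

4

The deviation hurts exactly when the highest competing bid lies strictly between $12877 and $21223 — underbidding then forfeits a profitable win.
$18218: inside the interval → strictly worse (loss $3005).
$23618: above both → same outcome either way.
$18939: inside the interval → strictly worse (loss $2284).
$17730: inside the interval → strictly worse (loss $3493).
$19907: inside the interval → strictly worse (loss $1316).
Count: 4.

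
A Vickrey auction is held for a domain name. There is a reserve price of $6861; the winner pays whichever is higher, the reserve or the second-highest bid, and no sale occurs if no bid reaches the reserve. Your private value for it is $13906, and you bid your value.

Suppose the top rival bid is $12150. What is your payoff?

Your bid $13906 is the highest and exceeds the reserve.
Price = max(second-highest bid, reserve) = max($12150, $6861) = $12150.
Payoff = $13906 − $12150 = $1756.

$1756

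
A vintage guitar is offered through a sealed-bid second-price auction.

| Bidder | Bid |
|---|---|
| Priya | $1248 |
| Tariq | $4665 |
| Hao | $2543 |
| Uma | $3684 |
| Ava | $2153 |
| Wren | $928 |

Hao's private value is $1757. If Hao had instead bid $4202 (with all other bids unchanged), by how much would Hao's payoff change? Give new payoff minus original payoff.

The highest bid among the other bidders is $4665; Hao's bid doesn't change that.
Original bid $2543: Hao is not highest (top rival bid is $4665); payoff $0.
Alternative bid $4202: Hao is not highest (top rival bid is $4665); payoff $0.
Change in payoff = $0 − ($0) = $0.

$0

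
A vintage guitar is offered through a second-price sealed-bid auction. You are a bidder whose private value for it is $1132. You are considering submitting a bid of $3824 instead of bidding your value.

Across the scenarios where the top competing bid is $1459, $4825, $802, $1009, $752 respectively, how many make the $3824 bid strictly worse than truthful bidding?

1

The deviation hurts exactly when the highest competing bid lies strictly between $1132 and $3824 — overbidding then wins at a price above your value.
$1459: inside the interval → strictly worse (loss $327).
$4825: above both → same outcome either way.
$802: below both → same outcome either way.
$1009: below both → same outcome either way.
$752: below both → same outcome either way.
Count: 1.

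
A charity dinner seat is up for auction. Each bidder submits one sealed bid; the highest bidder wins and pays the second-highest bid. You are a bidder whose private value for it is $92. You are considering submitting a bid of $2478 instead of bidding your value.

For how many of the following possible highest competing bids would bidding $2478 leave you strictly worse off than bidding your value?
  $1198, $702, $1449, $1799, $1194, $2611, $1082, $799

The deviation hurts exactly when the highest competing bid lies strictly between $92 and $2478 — overbidding then wins at a price above your value.
$1198: inside the interval → strictly worse (loss $1106).
$702: inside the interval → strictly worse (loss $610).
$1449: inside the interval → strictly worse (loss $1357).
$1799: inside the interval → strictly worse (loss $1707).
$1194: inside the interval → strictly worse (loss $1102).
$2611: above both → same outcome either way.
$1082: inside the interval → strictly worse (loss $990).
$799: inside the interval → strictly worse (loss $707).
Count: 7.

7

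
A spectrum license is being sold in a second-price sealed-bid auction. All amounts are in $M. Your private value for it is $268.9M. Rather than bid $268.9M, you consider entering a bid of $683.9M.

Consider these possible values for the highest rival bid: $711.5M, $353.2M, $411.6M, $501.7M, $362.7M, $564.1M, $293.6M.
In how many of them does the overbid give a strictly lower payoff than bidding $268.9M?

6

The deviation hurts exactly when the highest competing bid lies strictly between $268.9M and $683.9M — overbidding then wins at a price above your value.
$711.5M: above both → same outcome either way.
$353.2M: inside the interval → strictly worse (loss $84.3M).
$411.6M: inside the interval → strictly worse (loss $142.7M).
$501.7M: inside the interval → strictly worse (loss $232.8M).
$362.7M: inside the interval → strictly worse (loss $93.8M).
$564.1M: inside the interval → strictly worse (loss $295.2M).
$293.6M: inside the interval → strictly worse (loss $24.7M).
Count: 6.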